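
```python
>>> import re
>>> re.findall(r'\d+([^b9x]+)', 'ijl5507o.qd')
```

Pattern: one or more of a digit; then one or more of any character except [b9x] (captured).
Walking the string: at [3:11] match '5507o.qd', group 1 = 'o.qd'.
Because there's exactly one group, `findall` drops the full match and keeps group 1 from the one hit.

['o.qd']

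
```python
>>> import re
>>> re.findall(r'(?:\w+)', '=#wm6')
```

['wm6']

This matches one or more of a word character (non-capturing group).
Matches: at [2:5] → 'wm6'.
Since nothing is captured, `findall` lists the 1 matched substring directly.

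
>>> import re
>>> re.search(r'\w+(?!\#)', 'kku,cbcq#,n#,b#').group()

`(?!…)`/`(?<!…)` only lets a position through if the neighbouring text does NOT match; no characters are consumed.
Unlike `match`, `search` isn't anchored — it looks for the pattern anywhere in the string.
The match spans [0:3] → 'kku'.

'kku'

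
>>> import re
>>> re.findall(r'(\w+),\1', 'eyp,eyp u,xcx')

['eyp']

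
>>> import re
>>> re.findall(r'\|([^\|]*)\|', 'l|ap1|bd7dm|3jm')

['ap1']

Scanning left to right: at [1:6] match '|ap1|', group 1 = 'ap1'.
One capturing group, so `findall` returns just the captured substring from the one match — 1 in all.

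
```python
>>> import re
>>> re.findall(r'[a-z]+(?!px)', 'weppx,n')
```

['weppx', 'n']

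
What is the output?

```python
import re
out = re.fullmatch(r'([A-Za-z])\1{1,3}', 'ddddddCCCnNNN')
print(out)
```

`re.fullmatch` is like wrapping the pattern in `^…$` (in single-line mode).
Here the pattern can't cover the whole string, so the call returns None.

None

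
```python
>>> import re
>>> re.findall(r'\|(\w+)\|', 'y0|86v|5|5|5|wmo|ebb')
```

['86v', '5', 'wmo']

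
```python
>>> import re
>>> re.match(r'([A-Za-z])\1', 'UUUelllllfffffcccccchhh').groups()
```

('U',)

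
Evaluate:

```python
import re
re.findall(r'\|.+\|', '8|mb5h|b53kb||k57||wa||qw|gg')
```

['|mb5h|b53kb||k57||wa||qw|']

Scanning left to right: at [1:26] → '|mb5h|b53kb||k57||wa||qw|'.
`findall` yields the raw match text (1 of them) because the pattern has no groups.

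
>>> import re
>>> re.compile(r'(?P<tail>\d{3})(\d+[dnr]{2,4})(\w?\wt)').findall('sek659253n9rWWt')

With 3 capturing groups, `findall` returns a 3-tuple per match.
Nothing in the string satisfies the pattern, so the list is empty.

[]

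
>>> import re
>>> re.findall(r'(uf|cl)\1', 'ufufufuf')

`\1` has to match the exact text group 1 already captured.
Walking the string: at [0:4] match 'ufuf', group 1 = 'uf'; at [4:8] match 'ufuf', group 1 = 'uf'.
Because there's exactly one group, `findall` drops the full match and keeps group 1 from each hit.

['uf', 'uf']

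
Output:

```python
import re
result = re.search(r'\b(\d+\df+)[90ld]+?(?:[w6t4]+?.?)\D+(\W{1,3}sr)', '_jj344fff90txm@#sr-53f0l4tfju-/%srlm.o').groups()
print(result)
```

('53f', '%sr')

The match spans [19:34] → '53f0l4tfju-/%sr'.
Captured: group 1 = '53f', group 2 = '%sr'.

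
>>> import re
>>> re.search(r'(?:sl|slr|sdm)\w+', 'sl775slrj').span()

Unlike `match`, `search` isn't anchored — it looks for the pattern anywhere in the string.
The match spans [0:9] → 'sl775slrj'.

(0, 9)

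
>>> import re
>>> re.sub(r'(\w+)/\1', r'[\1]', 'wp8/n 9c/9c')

`\1` has to match the exact text group 1 already captured.
Each match is replaced using the text its own group 1 captured.

'wp8/n [9c]'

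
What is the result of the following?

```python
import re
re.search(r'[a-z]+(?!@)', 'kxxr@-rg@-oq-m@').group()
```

'kxx'

The negative lookahead/lookbehind blocks any match where the forbidden context is present.
The match spans [0:3] → 'kxx'.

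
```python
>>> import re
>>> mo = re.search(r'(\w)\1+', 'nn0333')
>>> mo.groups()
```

('n',)

`\1` has to match the exact text group 1 already captured.
`re.search` tries every starting position until one works.
The match spans [0:2] → 'nn'.
Captured: group 1 = 'n'.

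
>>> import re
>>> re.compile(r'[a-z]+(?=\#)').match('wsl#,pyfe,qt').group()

'wsl'

The positive lookaround only admits positions where the adjacent text matches; those characters stay outside the span.
`re.match` only tries the pattern at the start of the string.
The match spans [0:3] → 'wsl'.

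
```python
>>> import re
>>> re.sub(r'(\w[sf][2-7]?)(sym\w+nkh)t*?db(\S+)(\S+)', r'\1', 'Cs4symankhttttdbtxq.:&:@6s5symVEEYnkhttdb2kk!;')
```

'Cs4'

This matches a word character, then one of [sf], then optionally a character in [2-7] (captured); then the literal 'sym', then one or more of a word character, then the literal 'nkh' (captured); then zero or more of the literal 't' (lazy), then the literal 'db'; then one or more of a non-whitespace character (captured); then one or more of a non-whitespace character (captured).
Matches: at [0:46] → 'Cs4symankhttttdbtxq.:&:@6s5symVEEYnkhttdb2kk!;'.
The replacement refers to a captured group, so each match is rewritten using its own captured text.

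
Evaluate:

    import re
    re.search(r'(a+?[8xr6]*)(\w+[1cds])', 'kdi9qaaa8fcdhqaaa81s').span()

Pattern: one or more of the literal 'a' (lazy), then zero or more of one of [8xr6] (captured); then one or more of a word character, then one of [1cds] (captured).
`re.search` scans for the first position where the pattern succeeds.
The match spans [5:20] → 'aaa8fcdhqaaa81s'.
Captured: group 1 = 'a', group 2 = 'aa8fcdhqaaa81s'.

(5, 20)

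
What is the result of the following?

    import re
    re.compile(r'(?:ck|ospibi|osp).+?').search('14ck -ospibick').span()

(2, 5)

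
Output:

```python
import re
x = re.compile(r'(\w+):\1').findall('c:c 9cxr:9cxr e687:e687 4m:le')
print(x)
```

A backreference is literal: `\1` must see the identical characters the first group matched.
Matches: at [0:3] match 'c:c', group 1 = 'c'; at [4:13] match '9cxr:9cxr', group 1 = '9cxr'; at [14:23] match 'e687:e687', group 1 = 'e687'.
One capturing group, so `findall` returns just the captured substring from each match — 3 in all.

['c', '9cxr', 'e687']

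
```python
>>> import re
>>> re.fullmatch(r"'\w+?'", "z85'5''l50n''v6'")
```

None

`re.fullmatch` is like wrapping the pattern in `^…$` (in single-line mode).
Here the string isn't matched end-to-end, so the call returns None.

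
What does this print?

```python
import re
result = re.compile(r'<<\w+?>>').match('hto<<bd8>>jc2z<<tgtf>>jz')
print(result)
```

With `match`, the pattern is implicitly anchored at the beginning.
Here the pattern fails at index 0, so the call returns None.

None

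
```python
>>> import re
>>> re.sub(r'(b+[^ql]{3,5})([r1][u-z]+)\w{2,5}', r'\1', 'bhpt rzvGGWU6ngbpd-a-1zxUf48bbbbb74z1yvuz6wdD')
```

Pattern: one or more of the literal 'b', then 3 to 5 of any character except [ql] (captured); then one of [r1], then one or more of a character in [u-z] (captured); then 2 to 5 of a word character.
Matches: at [0:13] → 'bhpt rzvGGWU6'; at [15:29] → 'bpd-a-1zxUf48b'; at [29:45] → 'bbbb74z1yvuz6wdD'.
Each match is replaced using the text its own group 1 captured.

'bhpt ngbpd-a-bbbb74z'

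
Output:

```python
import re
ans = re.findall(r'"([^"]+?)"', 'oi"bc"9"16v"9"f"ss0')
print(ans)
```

['bc', '16v', 'f']

Because there's exactly one group, `findall` drops the full match and keeps group 1 from each hit.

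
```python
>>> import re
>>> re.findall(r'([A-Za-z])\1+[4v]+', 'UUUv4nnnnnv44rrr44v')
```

['U', 'n', 'r']

A backreference is literal: `\1` must see the identical characters the first group matched.
Walking the string: at [0:5] match 'UUUv4', group 1 = 'U'; at [5:13] match 'nnnnnv44', group 1 = 'n'; at [13:19] match 'rrr44v', group 1 = 'r'.
With a single group, `findall` returns only what that group captured — 3 items.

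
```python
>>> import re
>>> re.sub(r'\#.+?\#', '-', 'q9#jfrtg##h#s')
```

A `+?`/`*?`/`{m,n}?` starts at its minimum and grows only as far as needed for what follows to match.
`sub` substitutes '-' at each match site.

'q9--s'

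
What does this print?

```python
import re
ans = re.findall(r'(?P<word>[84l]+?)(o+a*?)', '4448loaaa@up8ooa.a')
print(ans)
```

[('4448l', 'o'), ('8', 'oo')]

Pattern: one or more of one of [84l] (lazy) (captured as 'word'); then one or more of the literal 'o', then zero or more of the literal 'a' (lazy) (captured).
A non-greedy quantifier consumes as few characters as it can — just enough that the remainder of the pattern still matches from where it stops; whatever follows it matches normally.
Matches: at [0:6] match '4448lo', groups = ('4448l', 'o'); at [12:15] match '8oo', groups = ('8', 'oo').
With 2 capturing groups, `findall` returns a 2-tuple per match.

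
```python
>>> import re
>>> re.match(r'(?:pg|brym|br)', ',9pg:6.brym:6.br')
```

None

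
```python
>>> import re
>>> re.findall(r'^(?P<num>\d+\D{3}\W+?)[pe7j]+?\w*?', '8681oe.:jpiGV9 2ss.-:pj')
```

Pattern: anchored at the start of the string; then one or more of a digit, then exactly 3 of a non-digit, then one or more of a non-word character (lazy) (captured as 'num'); then one or more of one of [pe7j] (lazy), then zero or more of a word character (lazy).
Scanning left to right: at [0:9] match '8681oe.:j', group 1 = '8681oe.:'.
With a single group, `findall` returns only what that group captured — 1 item.

['8681oe.:']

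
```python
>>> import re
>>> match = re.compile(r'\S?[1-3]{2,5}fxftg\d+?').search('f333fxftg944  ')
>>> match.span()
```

With the lazy modifier that quantifier settles for the fewest repetitions that let the rest of the pattern succeed (the atoms after it are unaffected and can still be greedy).
The match spans [0:10] → 'f333fxftg9'.

(0, 10)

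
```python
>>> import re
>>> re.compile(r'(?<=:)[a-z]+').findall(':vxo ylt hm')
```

['vxo']

The positive lookaround only admits positions where the adjacent text matches; those characters stay outside the span.
Since nothing is captured, `findall` lists the 1 matched substring directly.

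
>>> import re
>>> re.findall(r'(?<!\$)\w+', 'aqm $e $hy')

The negative lookaround is zero-width — it rules out positions where the adjacent text would match, without consuming anything.
Matches: at [0:3] → 'aqm'; at [9:10] → 'y'.
No capturing groups, so `findall` returns the 2 full match strings.

['aqm', 'y']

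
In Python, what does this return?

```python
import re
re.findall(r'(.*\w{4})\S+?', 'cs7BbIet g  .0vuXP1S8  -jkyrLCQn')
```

['cs7BbIet g  .0vuXP1S8  -jkyrLCQ']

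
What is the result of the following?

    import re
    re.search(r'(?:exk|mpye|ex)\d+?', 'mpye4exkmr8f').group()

The match spans [0:5] → 'mpye4'.

'mpye4'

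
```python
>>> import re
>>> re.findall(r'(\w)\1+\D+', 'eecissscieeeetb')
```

['e']

A backreference is literal: `\1` must see the identical characters the first group matched.
Because there's exactly one group, `findall` drops the full match and keeps group 1 from the one hit.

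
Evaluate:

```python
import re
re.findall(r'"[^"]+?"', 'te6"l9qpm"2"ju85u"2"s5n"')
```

['"l9qpm"', '"ju85u"', '"s5n"']

Walking the string: at [3:10] → '"l9qpm"'; at [11:18] → '"ju85u"'; at [19:24] → '"s5n"'.
No capturing groups, so `findall` returns the 3 full match strings.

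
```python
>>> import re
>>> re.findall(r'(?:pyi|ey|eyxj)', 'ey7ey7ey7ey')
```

['ey', 'ey', 'ey', 'ey']

Scanning left to right: at [0:2] → 'ey'; at [3:5] → 'ey'; at [6:8] → 'ey'; at [9:11] → 'ey'.
No capturing groups, so `findall` returns the 4 full match strings.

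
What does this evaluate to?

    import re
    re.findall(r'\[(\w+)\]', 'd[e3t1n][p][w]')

['e3t1n', 'p', 'w']

`findall` collects group 1 from each match (3 total).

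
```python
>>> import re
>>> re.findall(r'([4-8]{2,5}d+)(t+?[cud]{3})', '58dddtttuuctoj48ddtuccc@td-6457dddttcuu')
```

[('58ddd', 'tttuuc'), ('48dd', 'tucc'), ('6457ddd', 'ttcuu')]

The pattern matches 2 to 5 of a character in [4-8], then one or more of a literal 'd' (captured); then one or more of the literal 't' (lazy), then exactly 3 of one of [cud] (captured).
Scanning left to right: at [0:11] match '58dddtttuuc', groups = ('58ddd', 'tttuuc'); at [14:22] match '48ddtucc', groups = ('48dd', 'tucc'); at [27:39] match '6457dddttcuu', groups = ('6457ddd', 'ttcuu').
Multiple groups make `findall` return tuples — one 2-tuple for each match.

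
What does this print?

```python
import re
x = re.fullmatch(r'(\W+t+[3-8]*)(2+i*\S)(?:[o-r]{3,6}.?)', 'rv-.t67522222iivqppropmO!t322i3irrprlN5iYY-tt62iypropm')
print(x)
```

None

`re.fullmatch` requires the pattern to consume the entire string.
Here the pattern can't cover the whole string, so the call returns None.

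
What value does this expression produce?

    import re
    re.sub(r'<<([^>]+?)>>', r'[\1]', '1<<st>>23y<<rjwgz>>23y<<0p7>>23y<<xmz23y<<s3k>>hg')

'1[st]23y[rjwgz]23y[0p7]23y[xmz23y<<s3k]hg'

Matches: at [1:7] → '<<st>>'; at [10:19] → '<<rjwgz>>'; at [22:29] → '<<0p7>>'; at [32:47] → '<<xmz23y<<s3k>>'.
The replacement refers to a captured group, so each match is rewritten using its own captured text.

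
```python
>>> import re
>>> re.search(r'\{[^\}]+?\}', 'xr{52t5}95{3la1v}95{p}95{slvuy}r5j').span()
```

`re.search` scans for the first position where the pattern succeeds.
The match spans [2:8] → '{52t5}'.

(2, 8)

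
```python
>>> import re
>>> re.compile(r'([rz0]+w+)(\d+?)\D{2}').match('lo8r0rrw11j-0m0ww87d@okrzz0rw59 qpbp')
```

None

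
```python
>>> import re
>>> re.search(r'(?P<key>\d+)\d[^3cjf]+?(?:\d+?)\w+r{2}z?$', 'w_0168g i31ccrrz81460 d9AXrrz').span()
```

(16, 29)

The match spans [16:29] → '81460 d9AXrrz'.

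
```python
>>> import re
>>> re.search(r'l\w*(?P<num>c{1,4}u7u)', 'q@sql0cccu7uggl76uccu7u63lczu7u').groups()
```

The pattern matches a literal 'l', then zero or more of a word character; then 1 to 4 of the literal 'c', then the literal 'u7u' (captured as 'num').
`re.search` scans for the first position where the pattern succeeds.
The match spans [4:23] → 'l0cccu7uggl76uccu7u'.
Captured: group 1 = 'cu7u'.

('cu7u',)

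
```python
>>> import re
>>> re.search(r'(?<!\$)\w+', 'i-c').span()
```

(0, 1)

Because the assertion is negative and zero-width, positions next to the forbidden text are skipped.
The match spans [0:1] → 'i'.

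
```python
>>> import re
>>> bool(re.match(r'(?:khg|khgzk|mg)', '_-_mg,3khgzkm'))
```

False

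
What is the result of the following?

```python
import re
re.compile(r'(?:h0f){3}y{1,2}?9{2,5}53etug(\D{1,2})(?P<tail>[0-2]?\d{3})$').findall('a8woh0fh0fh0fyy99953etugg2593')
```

[('g', '2593')]

Multiple groups make `findall` return tuples — one 2-tuple for the one match.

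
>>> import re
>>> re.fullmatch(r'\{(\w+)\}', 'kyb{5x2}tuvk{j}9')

None

`re.fullmatch` is like wrapping the pattern in `^…$` (in single-line mode).
Here the string isn't matched end-to-end, so the call returns None.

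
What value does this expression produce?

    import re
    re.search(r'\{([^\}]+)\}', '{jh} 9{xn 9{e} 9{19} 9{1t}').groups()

('jh',)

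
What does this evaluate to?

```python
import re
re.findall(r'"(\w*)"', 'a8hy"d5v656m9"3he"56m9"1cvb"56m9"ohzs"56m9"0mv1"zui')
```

['d5v656m9', '56m9', '56m9', '56m9']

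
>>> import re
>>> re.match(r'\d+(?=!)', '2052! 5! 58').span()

`re.match` won't scan ahead — the pattern has to work from the very first character.
The match spans [0:4] → '2052'.

(0, 4)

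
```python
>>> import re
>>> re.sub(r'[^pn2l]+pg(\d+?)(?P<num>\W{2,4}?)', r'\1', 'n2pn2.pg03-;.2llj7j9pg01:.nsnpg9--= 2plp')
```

'n2pn203.2ll01nsnpg9--= 2plp'

The pattern matches one or more of any character except [pn2l], then the literal 'pg'; then one or more of a digit (lazy) (captured); then 2 to 4 of a non-word character (lazy) (captured as 'num').
Matches: at [5:12] → '.pg03-;'; at [16:26] → 'j7j9pg01:.'.
The replacement refers to a captured group, so each match is rewritten using its own captured text.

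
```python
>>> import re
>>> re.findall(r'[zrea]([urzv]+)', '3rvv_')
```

['vv']

Pattern: one of [zrea]; then one or more of one of [urzv] (captured).
`findall` collects group 1 from the one match (1 total).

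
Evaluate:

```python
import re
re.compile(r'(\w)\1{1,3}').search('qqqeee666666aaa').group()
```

'qqq'

The backreference `\1` re-matches whatever the first group consumed, character for character.
`search` walks the string left to right and returns the first match it finds.
The match spans [0:3] → 'qqq'.
Captured: group 1 = 'q'.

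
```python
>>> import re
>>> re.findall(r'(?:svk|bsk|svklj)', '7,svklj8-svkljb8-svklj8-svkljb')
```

['svk', 'svk', 'svk', 'svk']

The regex engine tests alternatives in the order written; an earlier branch that matches wins even if a later one would match more.
With no groups in the pattern, `findall` gives back each whole match — 4 here.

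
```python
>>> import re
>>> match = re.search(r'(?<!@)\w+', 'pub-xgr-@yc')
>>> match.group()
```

`(?!…)`/`(?<!…)` only lets a position through if the neighbouring text does NOT match; no characters are consumed.
`re.search` tries every starting position until one works.
The match spans [0:3] → 'pub'.

'pub'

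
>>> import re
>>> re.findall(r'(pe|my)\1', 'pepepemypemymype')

['pe', 'my']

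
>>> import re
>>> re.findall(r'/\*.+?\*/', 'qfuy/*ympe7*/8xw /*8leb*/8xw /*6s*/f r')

['/*ympe7*/', '/*8leb*/', '/*6s*/']

With the lazy modifier that quantifier settles for the fewest repetitions that let the rest of the pattern succeed (the atoms after it are unaffected and can still be greedy).
Scanning left to right: at [4:13] → '/*ympe7*/'; at [17:25] → '/*8leb*/'; at [29:35] → '/*6s*/'.
No capturing groups, so `findall` returns the 3 full match strings.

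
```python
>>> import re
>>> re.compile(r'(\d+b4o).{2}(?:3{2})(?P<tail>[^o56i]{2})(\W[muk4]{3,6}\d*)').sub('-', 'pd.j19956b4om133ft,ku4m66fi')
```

'pd.j-fi'

This matches one or more of a digit, then the literal 'b4', then the literal 'o' (captured); then exactly 2 of any character; then exactly 2 of a literal '3' (non-capturing group); then exactly 2 of any character except [o56i] (captured as 'tail'); then a non-word character, then 3 to 6 of one of [muk4], then zero or more of a digit (captured).
Matches: at [4:25] → '19956b4om133ft,ku4m66'.
`sub` substitutes '-' at each match site.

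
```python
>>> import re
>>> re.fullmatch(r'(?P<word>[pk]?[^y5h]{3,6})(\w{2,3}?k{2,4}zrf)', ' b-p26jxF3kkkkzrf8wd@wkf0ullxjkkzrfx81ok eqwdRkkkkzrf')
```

The pattern matches optionally one of [pk], then 3 to 6 of any character except [y5h] (captured as 'word'); then 2 to 3 of a word character (lazy), then 2 to 4 of a literal 'k', then the literal 'zrf' (captured).
`fullmatch` succeeds only if the pattern covers the string from start to end.
Here there's no way to consume every character, so the call returns None.

None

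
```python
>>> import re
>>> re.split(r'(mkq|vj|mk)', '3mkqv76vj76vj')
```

['3', 'mkq', 'v76', 'vj', '76', 'vj', '']

`|` is ordered: at each position the engine commits to the first alternative that works.
`re.split` interleaves the captured-group text with the surrounding fragments.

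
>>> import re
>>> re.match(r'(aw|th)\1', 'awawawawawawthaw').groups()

('aw',)

`\1` has to match the exact text group 1 already captured.
`match` is anchored at position 0; if the pattern doesn't fit there, it returns None.
The match spans [0:4] → 'awaw'.
Captured: group 1 = 'aw'.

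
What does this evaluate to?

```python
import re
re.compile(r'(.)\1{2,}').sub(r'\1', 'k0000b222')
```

'k0b2'

After group 1 captures some text, `\1` only succeeds where that same text appears again.
Each match is replaced using the text its own group 1 captured.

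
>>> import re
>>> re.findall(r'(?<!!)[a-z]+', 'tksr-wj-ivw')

['tksr', 'wj', 'ivw']

The negative lookahead/lookbehind blocks any match where the forbidden context is present.
Walking the string: at [0:4] → 'tksr'; at [5:7] → 'wj'; at [8:11] → 'ivw'.
`findall` yields the raw match text (3 of them) because the pattern has no groups.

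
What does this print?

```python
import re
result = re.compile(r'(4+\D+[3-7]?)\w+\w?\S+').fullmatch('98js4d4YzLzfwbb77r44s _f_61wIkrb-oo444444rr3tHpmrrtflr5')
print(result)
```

None

The pattern matches one or more of the literal '4', then one or more of a non-digit, then optionally a character in [3-7] (captured); then one or more of a word character, then optionally a word character, then one or more of a non-whitespace character.
`re.fullmatch` is like wrapping the pattern in `^…$` (in single-line mode).
Here there's no way to consume every character, so the call returns None.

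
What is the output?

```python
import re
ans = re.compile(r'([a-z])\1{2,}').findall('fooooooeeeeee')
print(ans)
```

['o', 'e']

The backreference `\1` re-matches whatever the first group consumed, character for character.
Scanning left to right: at [1:7] match 'oooooo', group 1 = 'o'; at [7:13] match 'eeeeee', group 1 = 'e'.
Because there's exactly one group, `findall` drops the full match and keeps group 1 from each hit.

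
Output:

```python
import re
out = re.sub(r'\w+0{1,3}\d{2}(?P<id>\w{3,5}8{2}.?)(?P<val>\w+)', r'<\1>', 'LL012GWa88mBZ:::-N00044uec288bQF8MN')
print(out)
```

The replacement refers to a captured group, so each match is rewritten using its own captured text.

<GWa88m>:::-<uec288b>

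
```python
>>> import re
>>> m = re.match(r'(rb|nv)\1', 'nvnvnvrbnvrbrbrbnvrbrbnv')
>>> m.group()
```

'nvnv'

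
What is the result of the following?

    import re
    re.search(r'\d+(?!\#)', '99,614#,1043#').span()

(0, 2)

The negative lookaround is zero-width — it rules out positions where the adjacent text would match, without consuming anything.
The match spans [0:2] → '99'.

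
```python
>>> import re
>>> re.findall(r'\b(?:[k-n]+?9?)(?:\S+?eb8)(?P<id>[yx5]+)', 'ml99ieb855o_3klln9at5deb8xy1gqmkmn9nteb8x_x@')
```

['55']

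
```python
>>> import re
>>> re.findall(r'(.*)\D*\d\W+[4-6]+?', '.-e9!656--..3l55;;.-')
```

['.-e']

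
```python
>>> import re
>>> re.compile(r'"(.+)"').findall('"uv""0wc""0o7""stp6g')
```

['uv""0wc""0o7"']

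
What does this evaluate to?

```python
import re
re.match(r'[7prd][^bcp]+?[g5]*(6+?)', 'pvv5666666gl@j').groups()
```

('6',)

Pattern: one of [7prd], then one or more of any character except [bcp] (lazy), then zero or more of one of [g5]; then one or more of a literal '6' (lazy) (captured).
`match` is anchored at position 0; if the pattern doesn't fit there, it returns None.
The match spans [0:5] → 'pvv56'.
Captured: group 1 = '6'.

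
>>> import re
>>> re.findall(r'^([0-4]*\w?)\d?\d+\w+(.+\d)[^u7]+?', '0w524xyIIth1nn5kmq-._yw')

[('0w', 'n5')]

2 groups means the one result is a tuple of 2 captured strings — 1 here.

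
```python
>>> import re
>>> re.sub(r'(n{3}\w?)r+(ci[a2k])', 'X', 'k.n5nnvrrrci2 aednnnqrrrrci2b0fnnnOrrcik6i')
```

Each match is replaced by 'X'.

'k.n5nnvrrrci2 aedXb0fX6i'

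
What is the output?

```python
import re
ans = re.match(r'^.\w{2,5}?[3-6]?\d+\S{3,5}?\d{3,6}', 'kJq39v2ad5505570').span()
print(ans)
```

(0, 15)

The pattern matches anchored at the start of the string; then any character, then 2 to 5 of a word character (lazy), then optionally a character in [3-6]; then one or more of a digit, then 3 to 5 of a non-whitespace character (lazy), then 3 to 6 of a digit.
A non-greedy quantifier consumes as few characters as it can — just enough that the remainder of the pattern still matches from where it stops; whatever follows it matches normally.
`re.match` won't scan ahead — the pattern has to work from the very first character.
The match spans [0:15] → 'kJq39v2ad550557'.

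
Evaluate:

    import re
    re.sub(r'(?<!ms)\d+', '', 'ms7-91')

A negative assertion filters positions out without eating any characters.
Matches: at [4:6] → '91'.
Every occurrence is swapped for ''.

'ms7-'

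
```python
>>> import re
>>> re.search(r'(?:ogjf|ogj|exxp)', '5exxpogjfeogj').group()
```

'exxp'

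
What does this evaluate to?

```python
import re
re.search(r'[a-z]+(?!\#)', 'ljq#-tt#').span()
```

Because the assertion is negative and zero-width, positions next to the forbidden text are skipped.
The match spans [0:2] → 'lj'.

(0, 2)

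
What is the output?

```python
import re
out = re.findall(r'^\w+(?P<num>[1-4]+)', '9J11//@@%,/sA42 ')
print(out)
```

Pattern: anchored at the start of the string; then one or more of a word character; then one or more of a character in [1-4] (captured as 'num').
Scanning left to right: at [0:4] match '9J11', group 1 = '1'.
One capturing group, so `findall` returns just the captured substring from the one match — 1 in all.

['1']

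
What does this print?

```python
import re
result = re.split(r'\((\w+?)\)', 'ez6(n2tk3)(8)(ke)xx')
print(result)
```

With a capturing group present, the delimiter's captured portion is kept in the result list.

['ez6', 'n2tk3', '', '8', '', 'ke', 'xx']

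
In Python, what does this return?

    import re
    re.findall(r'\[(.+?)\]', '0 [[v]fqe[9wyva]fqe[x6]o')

['[v', '9wyva', 'x6']

Because the quantifier is non-greedy, it stops expanding at the earliest point where the rest of the pattern can succeed.
Walking the string: at [2:6] match '[[v]', group 1 = '[v'; at [9:16] match '[9wyva]', group 1 = '9wyva'; at [19:23] match '[x6]', group 1 = 'x6'.
With a single group, `findall` returns only what that group captured — 3 items.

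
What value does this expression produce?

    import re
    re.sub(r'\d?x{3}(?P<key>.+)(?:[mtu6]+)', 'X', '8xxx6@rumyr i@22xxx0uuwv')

'Xwv'

This matches optionally a digit, then exactly 3 of a literal 'x'; then one or more of any character (captured as 'key'); then one or more of one of [mtu6] (non-capturing group).
`sub` substitutes 'X' at each match site.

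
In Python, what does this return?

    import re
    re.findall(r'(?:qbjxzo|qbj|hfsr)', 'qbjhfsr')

['qbj', 'hfsr']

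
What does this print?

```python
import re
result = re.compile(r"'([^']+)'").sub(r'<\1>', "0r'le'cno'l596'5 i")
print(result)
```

Matches: at [2:6] → "'le'"; at [9:15] → "'l596'".
`\1` in the replacement pulls in group 1's text for each match.

0r<le>cno<l596>5 i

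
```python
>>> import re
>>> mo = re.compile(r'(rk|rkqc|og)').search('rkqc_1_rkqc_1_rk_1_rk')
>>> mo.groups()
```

('rk',)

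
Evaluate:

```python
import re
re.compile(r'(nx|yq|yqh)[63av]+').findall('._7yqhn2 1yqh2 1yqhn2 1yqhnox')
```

`findall` collects group 1 from each match (0 total).
Nothing in the string satisfies the pattern, so the list is empty.

[]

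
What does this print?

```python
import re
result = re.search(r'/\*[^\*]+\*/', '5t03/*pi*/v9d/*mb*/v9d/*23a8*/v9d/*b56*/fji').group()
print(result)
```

/*pi*/

The match spans [4:10] → '/*pi*/'.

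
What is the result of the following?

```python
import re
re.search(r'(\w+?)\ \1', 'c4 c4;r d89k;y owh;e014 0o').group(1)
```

'c4'

After group 1 captures some text, `\1` only succeeds where that same text appears again.
`re.search` tries every starting position until one works.
The match spans [0:5] → 'c4 c4'.
Captured: group 1 = 'c4'.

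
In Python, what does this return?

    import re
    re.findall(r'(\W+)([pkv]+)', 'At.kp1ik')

Pattern: one or more of a non-word character (captured); then one or more of one of [pkv] (captured).
Scanning left to right: at [2:5] match '.kp', groups = ('.', 'kp').
`findall` packs the 2 group values into a tuple for every match.

[('.', 'kp')]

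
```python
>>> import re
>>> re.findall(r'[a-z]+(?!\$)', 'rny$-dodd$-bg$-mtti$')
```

`(?!…)`/`(?<!…)` only lets a position through if the neighbouring text does NOT match; no characters are consumed.
`findall` yields the raw match text (4 of them) because the pattern has no groups.

['rn', 'dod', 'b', 'mtt']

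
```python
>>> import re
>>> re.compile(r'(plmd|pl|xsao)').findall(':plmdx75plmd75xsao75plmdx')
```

['plmd', 'plmd', 'xsao', 'plmd']

Branches in `(...|...)` are attempted left-to-right; the first branch that allows the whole pattern to succeed is taken.
Scanning left to right: at [1:5] match 'plmd', group 1 = 'plmd'; at [8:12] match 'plmd', group 1 = 'plmd'; at [14:18] match 'xsao', group 1 = 'xsao'; at [20:24] match 'plmd', group 1 = 'plmd'.
Because there's exactly one group, `findall` drops the full match and keeps group 1 from each hit.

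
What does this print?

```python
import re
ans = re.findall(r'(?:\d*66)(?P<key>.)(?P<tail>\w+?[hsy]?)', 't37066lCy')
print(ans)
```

The pattern matches zero or more of a digit, then the literal '66' (non-capturing group); then any character (captured as 'key'); then one or more of a word character (lazy), then optionally one of [hsy] (captured as 'tail').
Walking the string: at [1:9] match '37066lCy', groups = ('l', 'Cy').
With 2 capturing groups, `findall` returns a 2-tuple per match.

[('l', 'Cy')]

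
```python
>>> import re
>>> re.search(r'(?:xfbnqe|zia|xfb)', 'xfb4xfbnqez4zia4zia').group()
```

`re.search` tries every starting position until one works.
The match spans [0:3] → 'xfb'.

'xfb'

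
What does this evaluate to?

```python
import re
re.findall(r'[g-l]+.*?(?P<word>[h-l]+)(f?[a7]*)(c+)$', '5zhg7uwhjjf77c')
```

`findall` packs the 3 group values into a tuple for every match.

[('hjj', 'f77', 'c')]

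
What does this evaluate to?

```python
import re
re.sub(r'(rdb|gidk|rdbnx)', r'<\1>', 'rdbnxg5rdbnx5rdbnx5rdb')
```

'<rdb>nxg5<rdb>nx5<rdb>nx5<rdb>'

Alternation tries branches left to right and keeps the first one that lets the overall match succeed at that position.
The replacement refers to a captured group, so each match is rewritten using its own captured text.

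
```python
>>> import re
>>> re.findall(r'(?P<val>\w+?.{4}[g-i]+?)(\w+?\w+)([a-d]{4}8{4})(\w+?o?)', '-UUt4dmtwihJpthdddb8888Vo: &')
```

This matches one or more of a word character (lazy), then exactly 4 of any character, then one or more of a character in [g-i] (lazy) (captured as 'val'); then one or more of a word character (lazy), then one or more of a word character (captured); then exactly 4 of a character in [a-d], then exactly 4 of a literal '8' (captured); then one or more of a word character (lazy), then optionally a literal 'o' (captured).
Matches: at [1:25] match 'UUt4dmtwihJpthdddb8888Vo', groups = ('UUt4dmtwi', 'hJpth', 'dddb8888', 'Vo').
`findall` packs the 4 group values into a tuple for every match.

[('UUt4dmtwi', 'hJpth', 'dddb8888', 'Vo')]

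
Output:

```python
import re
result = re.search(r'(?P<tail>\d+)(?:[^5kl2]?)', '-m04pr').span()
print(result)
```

The pattern matches one or more of a digit (captured as 'tail'); then optionally any character except [5kl2] (non-capturing group).
`re.search` tries every starting position until one works.
The match spans [2:5] → '04p'.
Captured: group 1 = '04'.

(2, 5)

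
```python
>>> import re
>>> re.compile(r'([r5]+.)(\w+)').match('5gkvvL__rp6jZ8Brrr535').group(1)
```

'5g'

This matches one or more of one of [r5], then any character (captured); then one or more of a word character (captured).
`match` is anchored at position 0; if the pattern doesn't fit there, it returns None.
The match spans [0:21] → '5gkvvL__rp6jZ8Brrr535'.
Captured: group 1 = '5g', group 2 = 'kvvL__rp6jZ8Brrr535'.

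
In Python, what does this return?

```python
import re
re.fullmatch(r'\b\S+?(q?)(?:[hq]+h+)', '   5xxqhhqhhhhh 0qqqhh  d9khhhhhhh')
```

None

Pattern: a word boundary (`\b`, zero-width); then one or more of a non-whitespace character (lazy); then optionally a literal 'q' (captured); then one or more of one of [hq], then one or more of a literal 'h' (non-capturing group).
For `fullmatch`, every character of the input must be accounted for by the pattern.
Here there's no way to consume every character, so the call returns None.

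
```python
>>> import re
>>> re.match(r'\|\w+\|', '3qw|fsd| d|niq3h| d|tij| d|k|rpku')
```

With `match`, the pattern is implicitly anchored at the beginning.
Here position 0 doesn't satisfy it, so the call returns None.

None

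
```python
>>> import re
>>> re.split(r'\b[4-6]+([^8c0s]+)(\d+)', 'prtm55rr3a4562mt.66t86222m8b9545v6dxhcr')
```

['prtm55rr3a4562mt.', 't', '86222', 'm8b9545v6dxhcr']

The pattern matches a word boundary (`\b`, zero-width); then one or more of a character in [4-6]; then one or more of any character except [8c0s] (captured); then one or more of a digit (captured).
Matches to split on: at [17:25] → '66t86222'.
The group in the pattern means `split` returns the separators' captures alongside the pieces.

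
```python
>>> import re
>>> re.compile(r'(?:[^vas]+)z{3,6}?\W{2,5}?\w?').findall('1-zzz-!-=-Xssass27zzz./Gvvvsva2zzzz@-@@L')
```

['1-zzz-!', '27zzz./G', '2zzzz@-']

The pattern matches one or more of any character except [vas] (non-capturing group); then 3 to 6 of the literal 'z' (lazy), then 2 to 5 of a non-word character (lazy), then optionally a word character.
Lazy quantifiers expand one character at a time until the remainder of the pattern can match.
Scanning left to right: at [0:7] → '1-zzz-!'; at [16:24] → '27zzz./G'; at [30:37] → '2zzzz@-'.
No capturing groups, so `findall` returns the 3 full match strings.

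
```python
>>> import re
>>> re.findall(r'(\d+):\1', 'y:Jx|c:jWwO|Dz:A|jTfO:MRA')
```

[]

`findall` collects group 1 from each match (0 total).
Nothing in the string satisfies the pattern, so the list is empty.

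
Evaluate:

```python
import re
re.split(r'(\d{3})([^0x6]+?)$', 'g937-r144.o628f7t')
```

['g937-r144.o', '628', 'f7t', '']

The pattern matches exactly 3 of a digit (captured); then one or more of any character except [0x6] (lazy) (captured); then anchored at the end.
Matches to split on: at [11:17] → '628f7t'.
With a capturing group present, the delimiter's captured portion is kept in the result list.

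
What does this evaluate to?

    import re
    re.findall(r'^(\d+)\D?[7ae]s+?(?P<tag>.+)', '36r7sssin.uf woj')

The pattern matches anchored at the start of the string; then one or more of a digit (captured); then optionally a non-digit, then one of [7ae], then one or more of a literal 's' (lazy); then one or more of any character (captured as 'tag').
Walking the string: at [0:16] match '36r7sssin.uf woj', groups = ('36', 'ssin.uf woj').
With 2 capturing groups, `findall` returns a 2-tuple per match.

[('36', 'ssin.uf woj')]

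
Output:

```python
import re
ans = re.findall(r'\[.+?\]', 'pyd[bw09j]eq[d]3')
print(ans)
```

['[bw09j]', '[d]']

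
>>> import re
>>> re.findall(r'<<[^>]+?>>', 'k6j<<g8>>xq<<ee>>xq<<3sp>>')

No capturing groups, so `findall` returns the 3 full match strings.

['<<g8>>', '<<ee>>', '<<3sp>>']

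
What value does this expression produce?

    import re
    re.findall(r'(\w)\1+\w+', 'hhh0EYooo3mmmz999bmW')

After group 1 captures some text, `\1` only succeeds where that same text appears again.
`findall` collects group 1 from the one match (1 total).

['h']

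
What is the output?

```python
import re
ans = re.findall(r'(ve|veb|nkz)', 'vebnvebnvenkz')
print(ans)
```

['ve', 've', 've', 'nkz']

`|` is ordered: at each position the engine commits to the first alternative that works.
Matches: at [0:2] match 've', group 1 = 've'; at [4:6] match 've', group 1 = 've'; at [8:10] match 've', group 1 = 've'; at [10:13] match 'nkz', group 1 = 'nkz'.
With a single group, `findall` returns only what that group captured — 4 items.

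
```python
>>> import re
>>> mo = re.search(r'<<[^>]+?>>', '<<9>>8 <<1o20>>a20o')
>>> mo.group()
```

'<<9>>'

The match spans [0:5] → '<<9>>'.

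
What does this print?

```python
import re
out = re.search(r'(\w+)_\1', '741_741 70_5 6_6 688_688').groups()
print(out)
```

`\1` has to match the exact text group 1 already captured.
`re.search` tries every starting position until one works.
The match spans [0:7] → '741_741'.
Captured: group 1 = '741'.

('741',)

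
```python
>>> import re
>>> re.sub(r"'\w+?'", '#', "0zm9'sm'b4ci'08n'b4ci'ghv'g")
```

'0zm9#b4ci#b4ci#g'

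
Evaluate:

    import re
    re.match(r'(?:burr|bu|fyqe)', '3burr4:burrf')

None

With `match`, the pattern is implicitly anchored at the beginning.
Here position 0 doesn't satisfy it, so the call returns None.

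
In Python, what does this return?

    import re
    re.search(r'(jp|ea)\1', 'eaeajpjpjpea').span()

(0, 4)

`\1` is not a pattern — it's the concrete string captured by group 1, re-applied verbatim.
The match spans [0:4] → 'eaea'.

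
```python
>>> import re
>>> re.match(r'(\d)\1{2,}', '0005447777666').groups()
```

The match spans [0:3] → '000'.
Captured: group 1 = '0'.

('0',)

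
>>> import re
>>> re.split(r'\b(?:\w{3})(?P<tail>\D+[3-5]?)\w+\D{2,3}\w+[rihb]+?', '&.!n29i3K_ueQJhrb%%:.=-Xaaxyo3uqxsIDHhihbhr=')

['&.!', 'i3', '%%:.=-', 'xyo3', '=']

The pattern matches a word boundary (`\b`, zero-width); then exactly 3 of a word character (non-capturing group); then one or more of a non-digit, then optionally a character in [3-5] (captured as 'tail'); then one or more of a word character; then 2 to 3 of a non-digit, then one or more of a word character, then one or more of one of [rihb] (lazy).
Matches to split on: at [3:17] → 'n29i3K_ueQJhrb'; at [23:43] → 'Xaaxyo3uqxsIDHhihbhr'.
Because the pattern has a capturing group, `split` also inserts each captured text between the pieces.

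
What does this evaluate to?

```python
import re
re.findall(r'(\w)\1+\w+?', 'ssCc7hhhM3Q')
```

['s', 'h']

A backreference is literal: `\1` must see the identical characters the first group matched.
Scanning left to right: at [0:3] match 'ssC', group 1 = 's'; at [5:9] match 'hhhM', group 1 = 'h'.
Because there's exactly one group, `findall` drops the full match and keeps group 1 from each hit.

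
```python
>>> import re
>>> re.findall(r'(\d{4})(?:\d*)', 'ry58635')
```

['5863']

Because there's exactly one group, `findall` drops the full match and keeps group 1 from the one hit.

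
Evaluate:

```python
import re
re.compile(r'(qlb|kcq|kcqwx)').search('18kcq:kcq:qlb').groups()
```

('kcq',)

`search` walks the string left to right and returns the first match it finds.
The match spans [2:5] → 'kcq'.
Captured: group 1 = 'kcq'.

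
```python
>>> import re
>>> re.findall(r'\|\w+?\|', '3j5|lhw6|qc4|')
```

`findall` yields the raw match text (1 of them) because the pattern has no groups.

['|lhw6|']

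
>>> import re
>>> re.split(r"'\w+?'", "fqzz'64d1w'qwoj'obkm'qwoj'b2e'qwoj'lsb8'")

Matches to split on: at [4:11] → "'64d1w'"; at [15:21] → "'obkm'"; at [25:30] → "'b2e'"; at [34:40] → "'lsb8'".
Each match becomes a cut point; 5 segments remain.

['fqzz', 'qwoj', 'qwoj', 'qwoj', '']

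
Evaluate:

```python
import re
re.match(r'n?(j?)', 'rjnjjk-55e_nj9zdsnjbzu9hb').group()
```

''

The pattern matches optionally a literal 'n'; then optionally a literal 'j' (captured).
With `match`, the pattern is implicitly anchored at the beginning.
The match spans [0:0] → ''.
Captured: group 1 = ''.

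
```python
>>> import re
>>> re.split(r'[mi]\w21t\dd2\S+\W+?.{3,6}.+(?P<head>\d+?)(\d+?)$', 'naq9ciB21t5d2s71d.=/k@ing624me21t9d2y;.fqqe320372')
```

The pattern matches one of [mi], then a word character, then the literal '21t'; then a digit, then the literal 'd2', then one or more of a non-whitespace character; then one or more of a non-word character (lazy), then 3 to 6 of any character, then one or more of any character; then one or more of a digit (lazy) (captured as 'head'); then one or more of a digit (lazy) (captured); then anchored at the end.
Matches to split on: at [5:49] → 'iB21t5d2s71d.=/k@ing624me21t9d2y;.fqqe320372'.
With a capturing group present, the delimiter's captured portion is kept in the result list.

['naq9c', '7', '2', '']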